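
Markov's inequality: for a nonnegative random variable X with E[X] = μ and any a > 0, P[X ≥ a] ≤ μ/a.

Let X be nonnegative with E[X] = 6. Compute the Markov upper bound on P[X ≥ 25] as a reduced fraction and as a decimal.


μ = E[X] = 6, a = 25.
Markov: P[X ≥ 25] ≤ μ/a = (6)/25 = 6/25.
Numerically: ≈ 0.24000.
(Since a = 25 > μ = 6.00000, the bound 6/25 is < 1 and informative.)

P[X ≥ 25] ≤ 6/25 ≈ 0.24000.


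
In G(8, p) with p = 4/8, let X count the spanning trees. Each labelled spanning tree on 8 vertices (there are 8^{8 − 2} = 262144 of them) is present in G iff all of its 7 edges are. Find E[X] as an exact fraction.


K_8 has 8^{8 − 2} = 262144 labelled spanning trees.
For each such spanning tree H, let X_H = 1 if all 7 edges of H are present in G. Then P[X_H = 1] = p^{7} = (1/2)^{7} = 1/128.
Summing the indicators: E[X] = Σ_H E[X_H] = 262144 · p^{7} = 262144 · 1/128 = 2048.
Numerically: E[X] ≈ 2048.

E[X] = 262144 · (1/2)^{7} = 2048 ≈ 2048.


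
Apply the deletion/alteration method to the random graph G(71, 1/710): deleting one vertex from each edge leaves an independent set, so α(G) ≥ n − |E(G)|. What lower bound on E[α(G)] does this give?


E[|E(G)|] = C(71, 2)·p = 2485 · (1/710) = 7/2.
E[α(G)] ≥ n − E[|E(G)|] = 71 − 7/2 = 135/2.
Numerically: ≈ 67.500.
(This is only a lower bound; the true E[α(G)] may be larger.)

E[α(G)] ≥ 135/2 ≈ 67.500.


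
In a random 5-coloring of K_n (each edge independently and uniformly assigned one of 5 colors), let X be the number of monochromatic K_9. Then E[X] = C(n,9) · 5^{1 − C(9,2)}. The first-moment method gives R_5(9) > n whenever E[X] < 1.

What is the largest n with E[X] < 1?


We need C(n, 9) · 5^{1 − 36} < 1, i.e. C(n, 9) < 5^{36 − 1} = 2910383045673370361328125.
Check values of n near the boundary:
  n = 2166: C(2166, 9) = 2844037944203015677277940; 2844037944203015677277940 < 2910383045673370361328125? YES
  n = 2167: C(2167, 9) = 2855899084841489792706810; 2855899084841489792706810 < 2910383045673370361328125? YES
  n = 2168: C(2168, 9) = 2867804175977929537095120; 2867804175977929537095120 < 2910383045673370361328125? YES
  n = 2169: C(2169, 9) = 2879753360044504243499683; 2879753360044504243499683 < 2910383045673370361328125? YES
  n = 2170: C(2170, 9) = 2891746779868845075610510; 2891746779868845075610510 < 2910383045673370361328125? YES
  n = 2171: C(2171, 9) = 2903784578674959601827205; 2903784578674959601827205 < 2910383045673370361328125? YES
  n = 2172: C(2172, 9) = 2915866900084148060642020; 2915866900084148060642020 < 2910383045673370361328125? NO
  n = 2173: C(2173, 9) = 2927993888115921319674265; 2927993888115921319674265 < 2910383045673370361328125? NO
  n = 2174: C(2174, 9) = 2940165687188920530702934; 2940165687188920530702934 < 2910383045673370361328125? NO
The largest n with C(n, 9) < 2910383045673370361328125 is n = 2171 (where E[X] = 580756915734991920365441/582076609134674072265625 ≈ 0.9977328). Hence R_5(9) > 2171, i.e. R_5(9) ≥ 2172.

Largest n = 2171; hence R_5(9) > 2171.


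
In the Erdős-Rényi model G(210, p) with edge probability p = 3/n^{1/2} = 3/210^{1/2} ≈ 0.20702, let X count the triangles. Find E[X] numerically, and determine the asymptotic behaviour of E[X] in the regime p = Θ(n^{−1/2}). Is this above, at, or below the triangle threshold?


Number of potential triangles: C(210, 3) = 1521520.
Each occurs with probability p³ ≈ (0.20702)³ ≈ 8.8722715e-03.
By linearity: E[X] = C(210, 3)·p³ ≈ 1521520 · 8.8722715e-03 ≈ 13499.33850.
Since α = 1/2 < 1, p = c/n^{1/2} ≫ 1/n is above the triangle threshold p ~ 1/n. Asymptotically E[X] ~ (c³/6)·n^{3(1−α)} = (3³/6)·n^{1.5} → ∞; triangles are abundant w.h.p.

E[X] ≈ 13499.33850; in regime p = Θ(1/n^{1/2}) E[X] diverges (above the triangle threshold p ~ 1/n).


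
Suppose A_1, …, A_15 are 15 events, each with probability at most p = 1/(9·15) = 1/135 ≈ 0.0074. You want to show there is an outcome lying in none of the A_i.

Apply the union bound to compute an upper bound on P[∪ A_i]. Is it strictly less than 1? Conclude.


Union bound: P[∪_{i=1}^{15} A_i] ≤ Σ_i P[A_i] ≤ 15·p = 15·(1/135) = 1/9.
Numerically: 1/9 ≈ 0.1111.
Is 1/9 < 1? YES.
Since P[∪ A_i] ≤ 1/9 < 1, the complement has P[∩ A_i^c] ≥ 1 − 1/9 = 8/9 > 0, so some outcome avoids every A_i.

15·p = 1/9 ≈ 0.1111; existence CERTIFIED by the union bound.


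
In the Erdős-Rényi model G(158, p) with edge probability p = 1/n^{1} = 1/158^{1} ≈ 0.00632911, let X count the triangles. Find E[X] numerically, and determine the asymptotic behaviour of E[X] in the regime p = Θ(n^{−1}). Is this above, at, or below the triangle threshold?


Number of potential triangles: C(158, 3) = 644956.
Each occurs with probability p³ ≈ (0.00632911)³ ≈ 2.53529640e-07.
By linearity: E[X] = C(158, 3)·p³ ≈ 644956 · 2.53529640e-07 ≈ 0.163515.
Here α = 1, so p = 1/n is exactly at the triangle threshold p ~ 1/n. Asymptotically E[X] → c³/6 = 1³/6 = 1/6 ≈ 0.166667, a bounded constant. In this regime the triangle count is asymptotically Poisson(c³/6).

E[X] ≈ 0.163515; in regime p = Θ(1/n^{1}) E[X] stays bounded (at the triangle threshold p ~ 1/n).


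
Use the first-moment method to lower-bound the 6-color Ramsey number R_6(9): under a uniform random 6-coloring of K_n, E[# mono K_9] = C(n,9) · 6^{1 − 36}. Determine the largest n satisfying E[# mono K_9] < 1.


We need C(n, 9) · 6^{1 − 36} < 1, i.e. C(n, 9) < 6^{36 − 1} = 1719070799748422591028658176.
Check values of n near the boundary:
  n = 4406: C(4406, 9) = 1710356485221788389505285700; 1710356485221788389505285700 < 1719070799748422591028658176? YES
  n = 4407: C(4407, 9) = 1713856532599459170657070050; 1713856532599459170657070050 < 1719070799748422591028658176? YES
  n = 4408: C(4408, 9) = 1717362945146264156457459600; 1717362945146264156457459600 < 1719070799748422591028658176? YES
  n = 4409: C(4409, 9) = 1720875732988608787686577131; 1720875732988608787686577131 < 1719070799748422591028658176? NO
  n = 4410: C(4410, 9) = 1724394906266704102180823710; 1724394906266704102180823710 < 1719070799748422591028658176? NO
  n = 4411: C(4411, 9) = 1727920475134582415883601405; 1727920475134582415883601405 < 1719070799748422591028658176? NO
The largest n with C(n, 9) < 1719070799748422591028658176 is n = 4408 (where E[X] = 35778394690547169926197075/35813974994758803979763712 ≈ 0.999007). Hence R_6(9) > 4408, i.e. R_6(9) ≥ 4409.

Largest n = 4408; hence R_6(9) > 4408.


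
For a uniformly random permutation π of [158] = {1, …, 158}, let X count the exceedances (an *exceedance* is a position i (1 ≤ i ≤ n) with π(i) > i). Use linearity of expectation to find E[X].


Write X = Σ_{i=1}^{158} X_i, where X_i = 1_{π(i) > i}.
For each fixed i, π(i) is uniform over {1, …, 158} (marginal of a uniform permutation), so P[π(i) > i] = (n − i)/n. Summing: Σ_{i=1}^{158} (n − i)/n = (0 + 1 + … + 157)/158 = 158(158 − 1)/(2·158) = (158 − 1)/2.
Hence E[X] = Σ_{i=1}^{158} (158 − i)/158 = 157/2 ≈ 78.50000.

E[X] = 157/2 = 78.50000.


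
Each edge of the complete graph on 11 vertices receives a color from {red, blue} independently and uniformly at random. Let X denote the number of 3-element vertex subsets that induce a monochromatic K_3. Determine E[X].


Let X = Σ_S X_S over the C(11, 3) = 165 subsets S of size 3, where X_S = 1 if the K_3 on S is monochromatic.
For a fixed S, the K_3 on S has C(3, 2) = 3 edges. P[all 3 edges red] = (1/2)^3, and likewise for blue, so P[monochromatic] = 2·(1/2)^3 = 2^{1 − 3} = 1/4.
Summing: E[X] = C(11, 3) · 2^{1 − 3} = 165 · 1/4 = 165/4.
Numerically: E[X] ≈ 41.25000.

E[X] = C(11,3)·2^(1−C(3,2)) = 165/4 ≈ 41.25000.


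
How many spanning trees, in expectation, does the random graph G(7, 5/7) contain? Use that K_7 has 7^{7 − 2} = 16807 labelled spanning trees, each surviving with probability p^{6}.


K_7 has 7^{7 − 2} = 16807 labelled spanning trees.
For each such spanning tree H, let X_H = 1 if all 6 edges of H are present in G. Then P[X_H = 1] = p^{6} = (5/7)^{6} = 15625/117649.
By linearity of expectation: E[X] = Σ_H E[X_H] = 16807 · p^{6} = 16807 · 15625/117649 = 15625/7.
Numerically: E[X] ≈ 2.23e+03.

E[X] = 16807 · (5/7)^{6} = 15625/7 ≈ 2.23e+03.


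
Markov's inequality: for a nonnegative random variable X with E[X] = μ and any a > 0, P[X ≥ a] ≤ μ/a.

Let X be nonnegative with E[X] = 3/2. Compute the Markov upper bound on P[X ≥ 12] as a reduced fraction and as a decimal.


μ = E[X] = 3/2, a = 12.
Markov: P[X ≥ 12] ≤ μ/a = (3/2)/12 = 1/8.
Numerically: ≈ 0.125.
(Since a = 12 > μ = 1.500, the bound 1/8 is < 1 and informative.)

P[X ≥ 12] ≤ 1/8 ≈ 0.125.


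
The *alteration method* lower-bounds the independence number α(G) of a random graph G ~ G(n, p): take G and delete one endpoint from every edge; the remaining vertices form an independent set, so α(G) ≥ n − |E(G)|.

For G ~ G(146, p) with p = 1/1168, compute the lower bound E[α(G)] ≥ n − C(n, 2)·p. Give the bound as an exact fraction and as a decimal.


E[|E(G)|] = C(146, 2)·p = 10585 · (1/1168) = 145/16.
E[α(G)] ≥ n − E[|E(G)|] = 146 − 145/16 = 2191/16.
Numerically: ≈ 136.937500.
(This is only a lower bound; the true E[α(G)] may be larger.)

E[α(G)] ≥ 2191/16 ≈ 136.937500.


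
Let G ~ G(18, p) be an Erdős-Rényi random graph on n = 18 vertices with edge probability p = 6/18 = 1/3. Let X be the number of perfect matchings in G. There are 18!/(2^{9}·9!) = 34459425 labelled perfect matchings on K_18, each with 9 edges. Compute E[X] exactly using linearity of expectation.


K_18 has 18!/(2^{9}·9!) = 34459425 labelled perfect matchings.
For each such perfect matching H, let X_H = 1 if all 9 edges of H are present in G. Then P[X_H = 1] = p^{9} = (1/3)^{9} = 1/19683.
By linearity: E[X] = Σ_H E[X_H] = 34459425 · p^{9} = 34459425 · 1/19683 = 425425/243.
Numerically: E[X] ≈ 1751.

E[X] = 34459425 · (1/3)^{9} = 425425/243 ≈ 1751.


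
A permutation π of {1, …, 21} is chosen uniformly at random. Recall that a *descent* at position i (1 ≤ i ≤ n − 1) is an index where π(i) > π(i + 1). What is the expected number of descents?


Write X = Σ X_I over i = 1, …, 20, with X_I the indicator of one descent.
There are 20 indicators.
For each fixed i, the pair (π(i), π(i+1)) is a uniformly random ordered pair of distinct values from {1, …, 21}; by symmetry P[π(i) > π(i+1)] = 1/2.
By linearity: E[X] = 20 · (1/2) = (21 − 1) · (1/2) = 10 ≈ 10.000.

E[X] = 10 = 10.000.


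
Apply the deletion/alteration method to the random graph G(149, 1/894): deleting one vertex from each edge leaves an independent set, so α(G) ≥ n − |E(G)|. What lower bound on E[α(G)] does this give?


E[|E(G)|] = C(149, 2)·p = 11026 · (1/894) = 37/3.
E[α(G)] ≥ n − E[|E(G)|] = 149 − 37/3 = 410/3.
Numerically: ≈ 136.6667.
(This is only a lower bound; the true E[α(G)] may be larger.)

E[α(G)] ≥ 410/3 ≈ 136.6667.


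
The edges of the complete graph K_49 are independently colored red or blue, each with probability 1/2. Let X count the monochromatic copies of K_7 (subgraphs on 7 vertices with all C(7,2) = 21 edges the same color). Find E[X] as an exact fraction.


Let X = Σ_S X_S over the C(49, 7) = 85900584 subsets S of size 7, where X_S = 1 if the K_7 on S is monochromatic.
For a fixed S, the K_7 on S has C(7, 2) = 21 edges. P[all 21 edges red] = (1/2)^21, and likewise for blue, so P[monochromatic] = 2·(1/2)^21 = 2^{1 − 21} = 1/1048576.
By linearity: E[X] = C(49, 7) · 2^{1 − 21} = 85900584 · 1/1048576 = 10737573/131072.
Numerically: E[X] ≈ 81.921.

E[X] = C(49,7)·2^(1−C(7,2)) = 10737573/131072 ≈ 81.921.


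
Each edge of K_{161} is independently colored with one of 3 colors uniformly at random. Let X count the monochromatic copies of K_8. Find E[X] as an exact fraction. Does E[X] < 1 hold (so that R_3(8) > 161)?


E[X] = C(161, 8) · 3^{1 − 28} = 9383313279340 · 3^{−27} = 9383313279340/7625597484987.
As a reduced fraction: E[X] = 9383313279340/7625597484987 ≈ 1.231.
Is E[X] < 1? NO.
Since E[X] ≥ 1, the first-moment bound is inconclusive at n = 161; it does NOT by itself certify R_3(8) > 161.

E[X] = 9383313279340/7625597484987 ≈ 1.231; E[X] ≥ 1; first-moment method inconclusive here.


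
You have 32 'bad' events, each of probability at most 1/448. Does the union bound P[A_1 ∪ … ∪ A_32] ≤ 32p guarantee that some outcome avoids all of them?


Union bound: P[∪_{i=1}^{32} A_i] ≤ Σ_i P[A_i] ≤ 32·p = 32·(1/448) = 1/14.
Numerically: 1/14 ≈ 0.0714286.
Is 1/14 < 1? YES.
Since P[∪ A_i] ≤ 1/14 < 1, the complement has P[∩ A_i^c] ≥ 1 − 1/14 = 13/14 > 0, so some outcome avoids every A_i.

32·p = 1/14 ≈ 0.0714286; existence CERTIFIED by the union bound.


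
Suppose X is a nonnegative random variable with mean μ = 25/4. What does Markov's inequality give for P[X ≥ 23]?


μ = E[X] = 25/4, a = 23.
Markov: P[X ≥ 23] ≤ μ/a = (25/4)/23 = 25/92.
Numerically: ≈ 0.2717.
(Since a = 23 > μ = 6.2500, the bound 25/92 is < 1 and informative.)

P[X ≥ 23] ≤ 25/92 ≈ 0.2717.


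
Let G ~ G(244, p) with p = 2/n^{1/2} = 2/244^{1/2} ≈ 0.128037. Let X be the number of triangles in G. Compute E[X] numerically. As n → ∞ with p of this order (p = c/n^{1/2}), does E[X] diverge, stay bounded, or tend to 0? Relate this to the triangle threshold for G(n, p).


Number of potential triangles: C(244, 3) = 2391444.
Each occurs with probability p³ ≈ (0.128037)³ ≈ 2.09896524e-03.
By linearity: E[X] = C(244, 3)·p³ ≈ 2391444 · 2.09896524e-03 ≈ 5019.557841.
Since α = 1/2 < 1, p = c/n^{1/2} ≫ 1/n is above the triangle threshold p ~ 1/n. Asymptotically E[X] ~ (c³/6)·n^{3(1−α)} = (2³/6)·n^{1.5} → ∞; triangles are abundant w.h.p.

E[X] ≈ 5019.557841; in regime p = Θ(1/n^{1/2}) E[X] diverges (above the triangle threshold p ~ 1/n).


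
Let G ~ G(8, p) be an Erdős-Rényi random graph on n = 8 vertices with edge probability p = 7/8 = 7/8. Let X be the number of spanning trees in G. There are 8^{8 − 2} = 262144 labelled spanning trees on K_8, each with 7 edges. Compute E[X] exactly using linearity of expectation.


K_8 has 8^{8 − 2} = 262144 labelled spanning trees.
For each such spanning tree H, let X_H = 1 if all 7 edges of H are present in G. Then P[X_H = 1] = p^{7} = (7/8)^{7} = 823543/2097152.
Summing the indicators: E[X] = Σ_H E[X_H] = 262144 · p^{7} = 262144 · 823543/2097152 = 823543/8.
Numerically: E[X] ≈ 1.03e+05.

E[X] = 262144 · (7/8)^{7} = 823543/8 ≈ 1.03e+05.


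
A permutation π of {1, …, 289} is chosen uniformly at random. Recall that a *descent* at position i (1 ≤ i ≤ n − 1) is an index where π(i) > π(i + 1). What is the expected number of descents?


Write X = Σ X_I over i = 1, …, 288, with X_I the indicator of one descent.
There are 288 indicators.
For each fixed i, the pair (π(i), π(i+1)) is a uniformly random ordered pair of distinct values from {1, …, 289}; by symmetry P[π(i) > π(i+1)] = 1/2.
By linearity: E[X] = 288 · (1/2) = (289 − 1) · (1/2) = 144 ≈ 144.000.

E[X] = 144 = 144.000.


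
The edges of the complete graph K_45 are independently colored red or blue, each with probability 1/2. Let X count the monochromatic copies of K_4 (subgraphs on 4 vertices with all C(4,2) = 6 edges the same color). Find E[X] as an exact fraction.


Let X = Σ_S X_S over the C(45, 4) = 148995 subsets S of size 4, where X_S = 1 if the K_4 on S is monochromatic.
For a fixed S, the K_4 on S has C(4, 2) = 6 edges. P[all 6 edges red] = (1/2)^6, and likewise for blue, so P[monochromatic] = 2·(1/2)^6 = 2^{1 − 6} = 1/32.
Summing: E[X] = C(45, 4) · 2^{1 − 6} = 148995 · 1/32 = 148995/32.
Numerically: E[X] ≈ 4656.093750.

E[X] = C(45,4)·2^(1−C(4,2)) = 148995/32 ≈ 4656.093750.


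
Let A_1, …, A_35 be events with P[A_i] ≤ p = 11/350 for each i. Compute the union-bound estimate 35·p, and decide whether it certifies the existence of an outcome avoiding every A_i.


Union bound: P[∪_{i=1}^{35} A_i] ≤ Σ_i P[A_i] ≤ 35·p = 35·(11/350) = 11/10.
Numerically: 11/10 ≈ 1.1000000.
Is 11/10 < 1? NO.
Since the bound 11/10 is ≥ 1, the union bound is uninformative here; it does NOT by itself certify existence.

35·p = 11/10 ≈ 1.1000000; existence NOT certified by the union bound.


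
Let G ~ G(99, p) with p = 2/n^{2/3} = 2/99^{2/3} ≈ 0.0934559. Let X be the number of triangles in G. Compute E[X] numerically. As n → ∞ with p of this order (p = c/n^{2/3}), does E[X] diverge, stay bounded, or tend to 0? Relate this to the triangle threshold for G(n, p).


Number of potential triangles: C(99, 3) = 156849.
Each occurs with probability p³ ≈ (0.0934559)³ ≈ 8.16243240e-04.
By linearity: E[X] = C(99, 3)·p³ ≈ 156849 · 8.16243240e-04 ≈ 128.026936.
Since α = 2/3 < 1, p = c/n^{2/3} ≫ 1/n is above the triangle threshold p ~ 1/n. Asymptotically E[X] ~ (c³/6)·n^{3(1−α)} = (2³/6)·n^{1} → ∞; triangles are abundant w.h.p.

E[X] ≈ 128.026936; in regime p = Θ(1/n^{2/3}) E[X] diverges (above the triangle threshold p ~ 1/n).


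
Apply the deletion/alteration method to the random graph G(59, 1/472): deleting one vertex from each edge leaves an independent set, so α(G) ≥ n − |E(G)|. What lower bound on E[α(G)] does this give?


E[|E(G)|] = C(59, 2)·p = 1711 · (1/472) = 29/8.
E[α(G)] ≥ n − E[|E(G)|] = 59 − 29/8 = 443/8.
Numerically: ≈ 55.3750.
(This is only a lower bound; the true E[α(G)] may be larger.)

E[α(G)] ≥ 443/8 ≈ 55.3750.


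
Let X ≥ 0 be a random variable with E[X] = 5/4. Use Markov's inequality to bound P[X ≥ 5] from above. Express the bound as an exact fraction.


μ = E[X] = 5/4, a = 5.
Markov: P[X ≥ 5] ≤ μ/a = (5/4)/5 = 1/4.
Numerically: ≈ 0.25000.
(Since a = 5 > μ = 1.25000, the bound 1/4 is < 1 and informative.)

P[X ≥ 5] ≤ 1/4 ≈ 0.25000.


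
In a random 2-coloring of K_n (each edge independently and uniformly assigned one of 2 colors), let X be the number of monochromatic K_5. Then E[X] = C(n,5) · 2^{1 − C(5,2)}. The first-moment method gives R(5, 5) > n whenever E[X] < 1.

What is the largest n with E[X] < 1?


We need C(n, 5) · 2^{1 − 10} < 1, i.e. C(n, 5) < 2^{10 − 1} = 512.
Check values of n near the boundary:
  n = 10: C(10, 5) = 252; 252 < 512? YES
  n = 11: C(11, 5) = 462; 462 < 512? YES
  n = 12: C(12, 5) = 792; 792 < 512? NO
  n = 13: C(13, 5) = 1287; 1287 < 512? NO
The largest n with C(n, 5) < 512 is n = 11 (where E[X] = 231/256 ≈ 0.902). Hence R(5, 5) > 11, i.e. R(5, 5) ≥ 12.

Largest n = 11; hence R(5, 5) > 11.


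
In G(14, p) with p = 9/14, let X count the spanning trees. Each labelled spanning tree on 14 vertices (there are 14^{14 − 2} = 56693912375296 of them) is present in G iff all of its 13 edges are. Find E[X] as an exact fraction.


K_14 has 14^{14 − 2} = 56693912375296 labelled spanning trees.
For each such spanning tree H, let X_H = 1 if all 13 edges of H are present in G. Then P[X_H = 1] = p^{13} = (9/14)^{13} = 2541865828329/793714773254144.
By linearity: E[X] = Σ_H E[X_H] = 56693912375296 · p^{13} = 56693912375296 · 2541865828329/793714773254144 = 2541865828329/14.
Numerically: E[X] ≈ 1.8156e+11.

E[X] = 56693912375296 · (9/14)^{13} = 2541865828329/14 ≈ 1.8156e+11.


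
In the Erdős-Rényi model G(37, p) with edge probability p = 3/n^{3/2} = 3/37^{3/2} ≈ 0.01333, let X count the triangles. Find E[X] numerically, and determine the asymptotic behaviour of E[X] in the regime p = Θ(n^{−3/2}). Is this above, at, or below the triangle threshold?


Number of potential triangles: C(37, 3) = 7770.
Each occurs with probability p³ ≈ (0.01333)³ ≈ 2.3684052e-06.
By linearity: E[X] = C(37, 3)·p³ ≈ 7770 · 2.3684052e-06 ≈ 0.01840.
Since α = 3/2 > 1, p = c/n^{3/2} = o(1/n) is below the triangle threshold p ~ 1/n. Asymptotically E[X] ~ (c³/6)·n^{3(1−α)} = (3³/6)·n^{-1.5} → 0, so by Markov's inequality G has no triangles w.h.p.

E[X] ≈ 0.01840; in regime p = Θ(1/n^{3/2}) E[X] tends to 0 (below the triangle threshold p ~ 1/n).


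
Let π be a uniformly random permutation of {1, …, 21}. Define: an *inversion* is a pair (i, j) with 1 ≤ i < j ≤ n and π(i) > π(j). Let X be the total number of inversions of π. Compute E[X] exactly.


Write X = Σ X_I over the C(21, 2) = 210 pairs i < j, with X_I the indicator of one inversion.
There are 210 indicators.
For each fixed pair i < j, the values π(i) and π(j) are two distinct elements of {1, …, 21} in uniformly random order; by symmetry P[π(i) > π(j)] = 1/2.
By linearity: E[X] = 210 · (1/2) = C(21, 2) · (1/2) = 210/2 = 105 ≈ 105.00000.

E[X] = 105 = 105.00000.


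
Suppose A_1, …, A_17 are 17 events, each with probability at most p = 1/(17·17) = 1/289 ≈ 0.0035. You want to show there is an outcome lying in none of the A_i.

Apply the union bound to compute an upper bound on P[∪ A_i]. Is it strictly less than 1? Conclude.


Union bound: P[∪_{i=1}^{17} A_i] ≤ Σ_i P[A_i] ≤ 17·p = 17·(1/289) = 1/17.
Numerically: 1/17 ≈ 0.0588.
Is 1/17 < 1? YES.
Since P[∪ A_i] ≤ 1/17 < 1, the complement has P[∩ A_i^c] ≥ 1 − 1/17 = 16/17 > 0, so some outcome avoids every A_i.

17·p = 1/17 ≈ 0.0588; existence CERTIFIED by the union bound.


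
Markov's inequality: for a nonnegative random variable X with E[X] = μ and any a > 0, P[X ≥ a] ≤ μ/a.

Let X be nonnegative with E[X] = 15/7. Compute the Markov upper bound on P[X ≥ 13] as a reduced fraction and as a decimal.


μ = E[X] = 15/7, a = 13.
Markov: P[X ≥ 13] ≤ μ/a = (15/7)/13 = 15/91.
Numerically: ≈ 0.165.
(Since a = 13 > μ = 2.143, the bound 15/91 is < 1 and informative.)

P[X ≥ 13] ≤ 15/91 ≈ 0.165.


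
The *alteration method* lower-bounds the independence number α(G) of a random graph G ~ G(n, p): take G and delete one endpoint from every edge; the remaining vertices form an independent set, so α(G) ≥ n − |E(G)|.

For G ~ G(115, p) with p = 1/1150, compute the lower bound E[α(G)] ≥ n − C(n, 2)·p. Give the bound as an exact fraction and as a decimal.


E[|E(G)|] = C(115, 2)·p = 6555 · (1/1150) = 57/10.
E[α(G)] ≥ n − E[|E(G)|] = 115 − 57/10 = 1093/10.
Numerically: ≈ 109.30000.
(This is only a lower bound; the true E[α(G)] may be larger.)

E[α(G)] ≥ 1093/10 ≈ 109.30000.


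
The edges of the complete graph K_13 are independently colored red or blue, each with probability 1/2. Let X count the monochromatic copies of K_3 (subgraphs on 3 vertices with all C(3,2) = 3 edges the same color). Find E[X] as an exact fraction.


Let X = Σ_S X_S over the C(13, 3) = 286 subsets S of size 3, where X_S = 1 if the K_3 on S is monochromatic.
For a fixed S, the K_3 on S has C(3, 2) = 3 edges. P[all 3 edges red] = (1/2)^3, and likewise for blue, so P[monochromatic] = 2·(1/2)^3 = 2^{1 − 3} = 1/4.
Summing: E[X] = C(13, 3) · 2^{1 − 3} = 286 · 1/4 = 143/2.
Numerically: E[X] ≈ 71.500.

E[X] = C(13,3)·2^(1−C(3,2)) = 143/2 ≈ 71.500.


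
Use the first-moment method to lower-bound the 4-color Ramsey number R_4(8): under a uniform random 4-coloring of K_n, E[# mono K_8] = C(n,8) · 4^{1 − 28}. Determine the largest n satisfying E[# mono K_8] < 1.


We need C(n, 8) · 4^{1 − 28} < 1, i.e. C(n, 8) < 4^{28 − 1} = 18014398509481984.
Check values of n near the boundary:
  n = 406: C(406, 8) = 17082453897995850; 17082453897995850 < 18014398509481984? YES
  n = 407: C(407, 8) = 17424959239309050; 17424959239309050 < 18014398509481984? YES
  n = 408: C(408, 8) = 17773458424095231; 17773458424095231 < 18014398509481984? YES
  n = 409: C(409, 8) = 18128041135797879; 18128041135797879 < 18014398509481984? NO
The largest n with C(n, 8) < 18014398509481984 is n = 408 (where E[X] = 17773458424095231/18014398509481984 ≈ 0.98663). Hence R_4(8) > 408, i.e. R_4(8) ≥ 409.

Largest n = 408; hence R_4(8) > 408.


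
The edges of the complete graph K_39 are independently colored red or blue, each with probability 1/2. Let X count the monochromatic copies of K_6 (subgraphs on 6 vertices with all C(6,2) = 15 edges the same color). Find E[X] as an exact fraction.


Let X = Σ_S X_S over the C(39, 6) = 3262623 subsets S of size 6, where X_S = 1 if the K_6 on S is monochromatic.
For a fixed S, the K_6 on S has C(6, 2) = 15 edges. P[all 15 edges red] = (1/2)^15, and likewise for blue, so P[monochromatic] = 2·(1/2)^15 = 2^{1 − 15} = 1/16384.
By linearity: E[X] = C(39, 6) · 2^{1 − 15} = 3262623 · 1/16384 = 3262623/16384.
Numerically: E[X] ≈ 199.1347.

E[X] = C(39,6)·2^(1−C(6,2)) = 3262623/16384 ≈ 199.1347.


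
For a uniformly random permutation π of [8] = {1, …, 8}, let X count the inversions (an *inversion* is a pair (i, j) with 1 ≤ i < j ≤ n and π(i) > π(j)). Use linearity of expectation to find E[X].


Write X = Σ X_I over the C(8, 2) = 28 pairs i < j, with X_I the indicator of one inversion.
There are 28 indicators.
For each fixed pair i < j, the values π(i) and π(j) are two distinct elements of {1, …, 8} in uniformly random order; by symmetry P[π(i) > π(j)] = 1/2.
By linearity: E[X] = 28 · (1/2) = C(8, 2) · (1/2) = 28/2 = 14 ≈ 14.000000.

E[X] = 14 = 14.000000.


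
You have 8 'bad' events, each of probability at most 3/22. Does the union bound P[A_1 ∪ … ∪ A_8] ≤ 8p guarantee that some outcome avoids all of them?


Union bound: P[∪_{i=1}^{8} A_i] ≤ Σ_i P[A_i] ≤ 8·p = 8·(3/22) = 12/11.
Numerically: 12/11 ≈ 1.0909091.
Is 12/11 < 1? NO.
Since the bound 12/11 is ≥ 1, the union bound is uninformative here; it does NOT by itself certify existence.

8·p = 12/11 ≈ 1.0909091; existence NOT certified by the union bound.


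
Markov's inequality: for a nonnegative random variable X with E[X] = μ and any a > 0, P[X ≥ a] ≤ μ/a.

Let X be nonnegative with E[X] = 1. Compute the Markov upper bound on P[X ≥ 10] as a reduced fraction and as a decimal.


μ = E[X] = 1, a = 10.
Markov: P[X ≥ 10] ≤ μ/a = (1)/10 = 1/10.
Numerically: ≈ 0.100.
(Since a = 10 > μ = 1.000, the bound 1/10 is < 1 and informative.)

P[X ≥ 10] ≤ 1/10 ≈ 0.100.


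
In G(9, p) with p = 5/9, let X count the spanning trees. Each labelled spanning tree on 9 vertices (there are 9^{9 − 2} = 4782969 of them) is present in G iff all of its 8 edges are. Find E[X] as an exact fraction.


K_9 has 9^{9 − 2} = 4782969 labelled spanning trees.
For each such spanning tree H, let X_H = 1 if all 8 edges of H are present in G. Then P[X_H = 1] = p^{8} = (5/9)^{8} = 390625/43046721.
Summing the indicators: E[X] = Σ_H E[X_H] = 4782969 · p^{8} = 4782969 · 390625/43046721 = 390625/9.
Numerically: E[X] ≈ 4.34e+04.

E[X] = 4782969 · (5/9)^{8} = 390625/9 ≈ 4.34e+04.


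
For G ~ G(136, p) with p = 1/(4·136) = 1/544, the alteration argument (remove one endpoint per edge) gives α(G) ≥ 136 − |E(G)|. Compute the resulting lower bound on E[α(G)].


E[|E(G)|] = C(136, 2)·p = 9180 · (1/544) = 135/8.
E[α(G)] ≥ n − E[|E(G)|] = 136 − 135/8 = 953/8.
Numerically: ≈ 119.12500.
(This is only a lower bound; the true E[α(G)] may be larger.)

E[α(G)] ≥ 953/8 ≈ 119.12500.


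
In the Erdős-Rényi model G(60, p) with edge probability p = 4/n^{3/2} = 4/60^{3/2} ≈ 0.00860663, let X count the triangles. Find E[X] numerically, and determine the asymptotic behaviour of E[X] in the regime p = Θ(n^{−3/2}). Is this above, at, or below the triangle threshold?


Number of potential triangles: C(60, 3) = 34220.
Each occurs with probability p³ ≈ (0.00860663)³ ≈ 6.37528123e-07.
By linearity: E[X] = C(60, 3)·p³ ≈ 34220 · 6.37528123e-07 ≈ 0.021816.
Since α = 3/2 > 1, p = c/n^{3/2} = o(1/n) is below the triangle threshold p ~ 1/n. Asymptotically E[X] ~ (c³/6)·n^{3(1−α)} = (4³/6)·n^{-1.5} → 0, so by Markov's inequality G has no triangles w.h.p.

E[X] ≈ 0.021816; in regime p = Θ(1/n^{3/2}) E[X] tends to 0 (below the triangle threshold p ~ 1/n).


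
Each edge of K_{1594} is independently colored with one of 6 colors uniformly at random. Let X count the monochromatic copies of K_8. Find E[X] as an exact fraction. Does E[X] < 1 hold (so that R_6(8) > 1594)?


E[X] = C(1594, 8) · 6^{1 − 28} = 1015652773590544255167 · 6^{−27} = 1015652773590544255167/1023490369077469249536.
As a reduced fraction: E[X] = 37616769392242379821/37907050706572935168 ≈ 0.9923.
Is E[X] < 1? YES.
Since E[X] < 1, there exists a 6-coloring of K_{1594} with no monochromatic K_8; hence R_6(8) > 1594.

E[X] = 37616769392242379821/37907050706572935168 ≈ 0.9923; E[X] < 1, so R_6(8) > 1594.


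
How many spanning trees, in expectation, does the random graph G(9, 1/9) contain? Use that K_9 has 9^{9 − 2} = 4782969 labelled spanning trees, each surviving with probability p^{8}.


K_9 has 9^{9 − 2} = 4782969 labelled spanning trees.
For each such spanning tree H, let X_H = 1 if all 8 edges of H are present in G. Then P[X_H = 1] = p^{8} = (1/9)^{8} = 1/43046721.
By linearity of expectation: E[X] = Σ_H E[X_H] = 4782969 · p^{8} = 4782969 · 1/43046721 = 1/9.
Numerically: E[X] ≈ 0.111111.

E[X] = 4782969 · (1/9)^{8} = 1/9 ≈ 0.111111.


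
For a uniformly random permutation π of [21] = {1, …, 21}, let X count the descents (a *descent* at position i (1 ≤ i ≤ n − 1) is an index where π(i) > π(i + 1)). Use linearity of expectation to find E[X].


Write X = Σ X_I over i = 1, …, 20, with X_I the indicator of one descent.
There are 20 indicators.
For each fixed i, the pair (π(i), π(i+1)) is a uniformly random ordered pair of distinct values from {1, …, 21}; by symmetry P[π(i) > π(i+1)] = 1/2.
By linearity: E[X] = 20 · (1/2) = (21 − 1) · (1/2) = 10 ≈ 10.000.

E[X] = 10 = 10.000.


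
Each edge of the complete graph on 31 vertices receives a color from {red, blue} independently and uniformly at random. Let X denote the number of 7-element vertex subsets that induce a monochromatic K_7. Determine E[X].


Let X = Σ_S X_S over the C(31, 7) = 2629575 subsets S of size 7, where X_S = 1 if the K_7 on S is monochromatic.
For a fixed S, the K_7 on S has C(7, 2) = 21 edges. P[all 21 edges red] = (1/2)^21, and likewise for blue, so P[monochromatic] = 2·(1/2)^21 = 2^{1 − 21} = 1/1048576.
Summing: E[X] = C(31, 7) · 2^{1 − 21} = 2629575 · 1/1048576 = 2629575/1048576.
Numerically: E[X] ≈ 2.507758.

E[X] = C(31,7)·2^(1−C(7,2)) = 2629575/1048576 ≈ 2.507758.


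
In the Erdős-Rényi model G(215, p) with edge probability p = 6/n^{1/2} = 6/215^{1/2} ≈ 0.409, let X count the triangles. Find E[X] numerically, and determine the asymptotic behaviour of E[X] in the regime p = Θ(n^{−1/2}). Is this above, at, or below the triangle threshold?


Number of potential triangles: C(215, 3) = 1633355.
Each occurs with probability p³ ≈ (0.409)³ ≈ 6.85166e-02.
By linearity: E[X] = C(215, 3)·p³ ≈ 1633355 · 6.85166e-02 ≈ 111911.998.
Since α = 1/2 < 1, p = c/n^{1/2} ≫ 1/n is above the triangle threshold p ~ 1/n. Asymptotically E[X] ~ (c³/6)·n^{3(1−α)} = (6³/6)·n^{1.5} → ∞; triangles are abundant w.h.p.

E[X] ≈ 111911.998; in regime p = Θ(1/n^{1/2}) E[X] diverges (above the triangle threshold p ~ 1/n).


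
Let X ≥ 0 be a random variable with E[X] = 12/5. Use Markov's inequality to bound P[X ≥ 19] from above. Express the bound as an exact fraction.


μ = E[X] = 12/5, a = 19.
Markov: P[X ≥ 19] ≤ μ/a = (12/5)/19 = 12/95.
Numerically: ≈ 0.126316.
(Since a = 19 > μ = 2.400000, the bound 12/95 is < 1 and informative.)

P[X ≥ 19] ≤ 12/95 ≈ 0.126316.


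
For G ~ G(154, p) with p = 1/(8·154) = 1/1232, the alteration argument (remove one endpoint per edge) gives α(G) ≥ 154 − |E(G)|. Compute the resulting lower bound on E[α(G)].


E[|E(G)|] = C(154, 2)·p = 11781 · (1/1232) = 153/16.
E[α(G)] ≥ n − E[|E(G)|] = 154 − 153/16 = 2311/16.
Numerically: ≈ 144.438.
(This is only a lower bound; the true E[α(G)] may be larger.)

E[α(G)] ≥ 2311/16 ≈ 144.438.


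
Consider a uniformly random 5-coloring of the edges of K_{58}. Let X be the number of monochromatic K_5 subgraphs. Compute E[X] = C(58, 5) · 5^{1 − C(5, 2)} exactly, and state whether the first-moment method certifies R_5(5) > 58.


E[X] = C(58, 5) · 5^{1 − 10} = 4582116 · 5^{−9} = 4582116/1953125.
As a reduced fraction: E[X] = 4582116/1953125 ≈ 2.3460434.
Is E[X] < 1? NO.
Since E[X] ≥ 1, the first-moment bound is inconclusive at n = 58; it does NOT by itself certify R_5(5) > 58.

E[X] = 4582116/1953125 ≈ 2.3460434; E[X] ≥ 1; first-moment method inconclusive here.


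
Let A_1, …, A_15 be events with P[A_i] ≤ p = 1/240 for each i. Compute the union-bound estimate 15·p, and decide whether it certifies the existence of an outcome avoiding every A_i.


Union bound: P[∪_{i=1}^{15} A_i] ≤ Σ_i P[A_i] ≤ 15·p = 15·(1/240) = 1/16.
Numerically: 1/16 ≈ 0.06250.
Is 1/16 < 1? YES.
Since P[∪ A_i] ≤ 1/16 < 1, the complement has P[∩ A_i^c] ≥ 1 − 1/16 = 15/16 > 0, so some outcome avoids every A_i.

15·p = 1/16 ≈ 0.06250; existence CERTIFIED by the union bound.


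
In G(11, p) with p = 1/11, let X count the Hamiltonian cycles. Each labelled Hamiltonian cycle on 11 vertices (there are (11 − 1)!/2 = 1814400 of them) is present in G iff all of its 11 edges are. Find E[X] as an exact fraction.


K_11 has (11 − 1)!/2 = 1814400 labelled Hamiltonian cycles.
For each such Hamiltonian cycle H, let X_H = 1 if all 11 edges of H are present in G. Then P[X_H = 1] = p^{11} = (1/11)^{11} = 1/285311670611.
Summing the indicators: E[X] = Σ_H E[X_H] = 1814400 · p^{11} = 1814400 · 1/285311670611 = 1814400/285311670611.
Numerically: E[X] ≈ 6.35936e-06.

E[X] = 1814400 · (1/11)^{11} = 1814400/285311670611 ≈ 6.35936e-06.


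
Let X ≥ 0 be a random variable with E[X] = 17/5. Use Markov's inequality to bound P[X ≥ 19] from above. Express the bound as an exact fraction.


μ = E[X] = 17/5, a = 19.
Markov: P[X ≥ 19] ≤ μ/a = (17/5)/19 = 17/95.
Numerically: ≈ 0.17895.
(Since a = 19 > μ = 3.40000, the bound 17/95 is < 1 and informative.)

P[X ≥ 19] ≤ 17/95 ≈ 0.17895.


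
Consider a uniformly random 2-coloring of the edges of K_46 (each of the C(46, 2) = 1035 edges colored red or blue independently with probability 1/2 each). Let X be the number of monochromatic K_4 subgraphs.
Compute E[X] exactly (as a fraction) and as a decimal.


Let X = Σ_S X_S over the C(46, 4) = 163185 subsets S of size 4, where X_S = 1 if the K_4 on S is monochromatic.
For a fixed S, the K_4 on S has C(4, 2) = 6 edges. P[all 6 edges red] = (1/2)^6, and likewise for blue, so P[monochromatic] = 2·(1/2)^6 = 2^{1 − 6} = 1/32.
By linearity: E[X] = C(46, 4) · 2^{1 − 6} = 163185 · 1/32 = 163185/32.
Numerically: E[X] ≈ 5099.5312.

E[X] = C(46,4)·2^(1−C(4,2)) = 163185/32 ≈ 5099.5312.


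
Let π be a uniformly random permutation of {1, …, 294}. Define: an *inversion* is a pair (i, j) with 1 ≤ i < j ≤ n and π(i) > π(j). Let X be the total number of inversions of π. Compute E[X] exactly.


Write X = Σ X_I over the C(294, 2) = 43071 pairs i < j, with X_I the indicator of one inversion.
There are 43071 indicators.
For each fixed pair i < j, the values π(i) and π(j) are two distinct elements of {1, …, 294} in uniformly random order; by symmetry P[π(i) > π(j)] = 1/2.
By linearity: E[X] = 43071 · (1/2) = C(294, 2) · (1/2) = 43071/2 = 43071/2 ≈ 21535.5000.

E[X] = 43071/2 = 21535.5000.


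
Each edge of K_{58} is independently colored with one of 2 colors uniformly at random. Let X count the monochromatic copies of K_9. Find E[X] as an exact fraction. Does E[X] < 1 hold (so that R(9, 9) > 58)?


E[X] = C(58, 9) · 2^{1 − 36} = 10648873950 · 2^{−35} = 10648873950/34359738368.
As a reduced fraction: E[X] = 5324436975/17179869184 ≈ 0.310.
Is E[X] < 1? YES.
Since E[X] < 1, there exists a 2-coloring of K_{58} with no monochromatic K_9; hence R(9, 9) > 58.

E[X] = 5324436975/17179869184 ≈ 0.310; E[X] < 1, so R(9, 9) > 58.


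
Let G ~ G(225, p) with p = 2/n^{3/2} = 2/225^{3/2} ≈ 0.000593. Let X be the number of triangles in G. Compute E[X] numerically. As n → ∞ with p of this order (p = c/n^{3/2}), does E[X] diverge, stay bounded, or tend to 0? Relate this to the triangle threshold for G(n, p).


Number of potential triangles: C(225, 3) = 1873200.
Each occurs with probability p³ ≈ (0.000593)³ ≈ 2.08098e-10.
By linearity: E[X] = C(225, 3)·p³ ≈ 1873200 · 2.08098e-10 ≈ 0.000.
Since α = 3/2 > 1, p = c/n^{3/2} = o(1/n) is below the triangle threshold p ~ 1/n. Asymptotically E[X] ~ (c³/6)·n^{3(1−α)} = (2³/6)·n^{-1.5} → 0, so by Markov's inequality G has no triangles w.h.p.

E[X] ≈ 0.000; in regime p = Θ(1/n^{3/2}) E[X] tends to 0 (below the triangle threshold p ~ 1/n).


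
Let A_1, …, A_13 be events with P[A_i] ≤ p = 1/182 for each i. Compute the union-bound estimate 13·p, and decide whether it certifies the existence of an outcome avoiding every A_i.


Union bound: P[∪_{i=1}^{13} A_i] ≤ Σ_i P[A_i] ≤ 13·p = 13·(1/182) = 1/14.
Numerically: 1/14 ≈ 0.0714.
Is 1/14 < 1? YES.
Since P[∪ A_i] ≤ 1/14 < 1, the complement has P[∩ A_i^c] ≥ 1 − 1/14 = 13/14 > 0, so some outcome avoids every A_i.

13·p = 1/14 ≈ 0.0714; existence CERTIFIED by the union bound.


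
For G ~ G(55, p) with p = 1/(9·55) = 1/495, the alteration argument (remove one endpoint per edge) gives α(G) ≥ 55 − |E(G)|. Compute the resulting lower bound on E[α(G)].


E[|E(G)|] = C(55, 2)·p = 1485 · (1/495) = 3.
E[α(G)] ≥ n − E[|E(G)|] = 55 − 3 = 52.
Numerically: ≈ 52.00000.
(This is only a lower bound; the true E[α(G)] may be larger.)

E[α(G)] ≥ 52 ≈ 52.00000.


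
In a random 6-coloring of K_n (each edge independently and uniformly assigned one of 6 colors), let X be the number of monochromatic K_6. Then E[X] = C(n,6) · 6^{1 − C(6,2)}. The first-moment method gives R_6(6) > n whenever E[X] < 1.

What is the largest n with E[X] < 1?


We need C(n, 6) · 6^{1 − 15} < 1, i.e. C(n, 6) < 6^{15 − 1} = 78364164096.
Check values of n near the boundary:
  n = 195: C(195, 6) = 70656049360; 70656049360 < 78364164096? YES
  n = 196: C(196, 6) = 72887293024; 72887293024 < 78364164096? YES
  n = 197: C(197, 6) = 75176946208; 75176946208 < 78364164096? YES
  n = 198: C(198, 6) = 77526225777; 77526225777 < 78364164096? YES
  n = 199: C(199, 6) = 79936367511; 79936367511 < 78364164096? NO
  n = 200: C(200, 6) = 82408626300; 82408626300 < 78364164096? NO
  n = 201: C(201, 6) = 84944276340; 84944276340 < 78364164096? NO
The largest n with C(n, 6) < 78364164096 is n = 198 (where E[X] = 25842075259/26121388032 ≈ 0.9893). Hence R_6(6) > 198, i.e. R_6(6) ≥ 199.

Largest n = 198; hence R_6(6) > 198.


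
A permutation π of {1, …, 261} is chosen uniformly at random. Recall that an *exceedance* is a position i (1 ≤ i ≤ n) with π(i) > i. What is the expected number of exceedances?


Write X = Σ_{i=1}^{261} X_i, where X_i = 1_{π(i) > i}.
For each fixed i, π(i) is uniform over {1, …, 261} (marginal of a uniform permutation), so P[π(i) > i] = (n − i)/n. Summing: Σ_{i=1}^{261} (n − i)/n = (0 + 1 + … + 260)/261 = 261(261 − 1)/(2·261) = (261 − 1)/2.
Hence E[X] = Σ_{i=1}^{261} (261 − i)/261 = 130 ≈ 130.000000.

E[X] = 130 = 130.000000.


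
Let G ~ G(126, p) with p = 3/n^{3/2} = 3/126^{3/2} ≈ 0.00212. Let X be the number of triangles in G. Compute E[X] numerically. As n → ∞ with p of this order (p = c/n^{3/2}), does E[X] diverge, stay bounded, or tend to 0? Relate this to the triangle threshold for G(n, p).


Number of potential triangles: C(126, 3) = 325500.
Each occurs with probability p³ ≈ (0.00212)³ ≈ 9.54325e-09.
By linearity: E[X] = C(126, 3)·p³ ≈ 325500 · 9.54325e-09 ≈ 0.003.
Since α = 3/2 > 1, p = c/n^{3/2} = o(1/n) is below the triangle threshold p ~ 1/n. Asymptotically E[X] ~ (c³/6)·n^{3(1−α)} = (3³/6)·n^{-1.5} → 0, so by Markov's inequality G has no triangles w.h.p.

E[X] ≈ 0.003; in regime p = Θ(1/n^{3/2}) E[X] tends to 0 (below the triangle threshold p ~ 1/n).
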